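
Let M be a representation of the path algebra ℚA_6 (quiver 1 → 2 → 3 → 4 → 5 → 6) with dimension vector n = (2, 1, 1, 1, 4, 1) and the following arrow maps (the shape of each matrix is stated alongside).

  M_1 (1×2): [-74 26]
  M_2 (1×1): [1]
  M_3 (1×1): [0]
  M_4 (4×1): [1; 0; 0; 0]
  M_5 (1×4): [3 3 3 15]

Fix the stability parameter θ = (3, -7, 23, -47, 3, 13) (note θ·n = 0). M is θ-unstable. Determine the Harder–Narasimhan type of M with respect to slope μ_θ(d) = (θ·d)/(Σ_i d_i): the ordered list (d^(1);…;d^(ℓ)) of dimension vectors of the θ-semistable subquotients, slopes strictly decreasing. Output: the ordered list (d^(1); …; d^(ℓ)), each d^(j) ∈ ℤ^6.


Interval decomposition of M: I[1,1], I[1,3], I[4,6], I[5,5]^3.
HN type (ℓ=5): μ^(1)=23; μ^(2)=13; μ^(3)=3; μ^(4)=-2; μ^(5)=-47

((0, 0, 1, 0, 0, 0); (0, 0, 0, 0, 0, 1); (1, 0, 0, 0, 4, 0); (1, 1, 0, 0, 0, 0); (0, 0, 0, 1, 0, 0))


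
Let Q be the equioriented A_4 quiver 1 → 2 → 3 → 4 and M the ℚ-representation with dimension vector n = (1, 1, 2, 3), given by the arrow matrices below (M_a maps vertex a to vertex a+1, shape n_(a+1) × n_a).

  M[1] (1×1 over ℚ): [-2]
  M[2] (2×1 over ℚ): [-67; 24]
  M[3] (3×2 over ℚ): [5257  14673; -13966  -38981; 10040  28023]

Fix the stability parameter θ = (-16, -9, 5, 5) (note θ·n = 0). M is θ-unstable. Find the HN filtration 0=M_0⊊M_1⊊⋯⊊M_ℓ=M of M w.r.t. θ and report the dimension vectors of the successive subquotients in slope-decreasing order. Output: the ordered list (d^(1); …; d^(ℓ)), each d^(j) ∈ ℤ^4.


Via rank(M_{q-1}∘⋯∘M_p): M ≅ I[1,4], I[3,4], I[4,4].
μ_θ-semistable layers: μ^(1)=5; μ^(2)=-9; μ^(3)=-16

((0, 0, 2, 3); (0, 1, 0, 0); (1, 0, 0, 0))


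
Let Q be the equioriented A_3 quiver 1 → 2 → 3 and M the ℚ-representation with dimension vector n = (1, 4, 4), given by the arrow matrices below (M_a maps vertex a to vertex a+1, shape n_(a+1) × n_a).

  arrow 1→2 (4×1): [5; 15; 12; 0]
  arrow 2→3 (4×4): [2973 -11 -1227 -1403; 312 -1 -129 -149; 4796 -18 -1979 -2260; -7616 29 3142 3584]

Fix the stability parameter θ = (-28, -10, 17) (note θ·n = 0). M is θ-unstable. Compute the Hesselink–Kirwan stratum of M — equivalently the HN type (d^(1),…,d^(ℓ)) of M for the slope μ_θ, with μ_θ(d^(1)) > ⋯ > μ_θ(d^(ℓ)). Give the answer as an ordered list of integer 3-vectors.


Interval decomposition of M: I[1,3], I[2,3]^3.
HN type (ℓ=3): μ^(1)=17; μ^(2)=-10; μ^(3)=-28

((0, 0, 4); (0, 4, 0); (1, 0, 0))


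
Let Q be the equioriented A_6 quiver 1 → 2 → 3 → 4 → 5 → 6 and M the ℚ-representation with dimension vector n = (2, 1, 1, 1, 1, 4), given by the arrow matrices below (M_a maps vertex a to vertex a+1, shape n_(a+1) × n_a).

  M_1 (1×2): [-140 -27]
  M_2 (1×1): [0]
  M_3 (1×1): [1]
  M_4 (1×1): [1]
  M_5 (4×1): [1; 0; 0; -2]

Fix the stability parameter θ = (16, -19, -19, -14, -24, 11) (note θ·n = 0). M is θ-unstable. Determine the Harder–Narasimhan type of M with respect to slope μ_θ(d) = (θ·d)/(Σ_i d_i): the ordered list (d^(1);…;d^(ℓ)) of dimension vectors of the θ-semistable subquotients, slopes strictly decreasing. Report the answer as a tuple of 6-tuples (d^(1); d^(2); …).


Via rank(M_{q-1}∘⋯∘M_p): M ≅ I[1,1], I[1,2], I[3,6], I[6,6]^3.
μ_θ-semistable layers: μ^(1)=16; μ^(2)=11; μ^(3)=-3/2; μ^(4)=-19

((1, 0, 0, 0, 0, 0); (0, 0, 0, 0, 0, 4); (1, 1, 0, 0, 0, 0); (0, 0, 1, 1, 1, 0))


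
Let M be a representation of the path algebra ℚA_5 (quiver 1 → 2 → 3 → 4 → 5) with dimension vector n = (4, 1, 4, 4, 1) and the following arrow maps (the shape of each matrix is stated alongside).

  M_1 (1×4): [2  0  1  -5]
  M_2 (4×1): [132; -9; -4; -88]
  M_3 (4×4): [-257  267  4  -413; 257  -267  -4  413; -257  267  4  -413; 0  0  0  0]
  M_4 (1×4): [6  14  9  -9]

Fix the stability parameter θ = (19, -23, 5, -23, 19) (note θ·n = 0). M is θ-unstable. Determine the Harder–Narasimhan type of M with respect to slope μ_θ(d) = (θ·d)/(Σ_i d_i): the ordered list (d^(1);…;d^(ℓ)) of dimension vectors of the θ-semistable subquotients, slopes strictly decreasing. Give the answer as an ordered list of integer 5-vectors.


Interval decomposition of M: I[1,1]^3, I[1,5], I[3,3]^3, I[4,4]^3.
HN type (ℓ=4): μ^(1)=19; μ^(2)=5; μ^(3)=-11/2; μ^(4)=-23

((3, 0, 0, 0, 1); (0, 0, 3, 0, 0); (1, 1, 1, 1, 0); (0, 0, 0, 3, 0))


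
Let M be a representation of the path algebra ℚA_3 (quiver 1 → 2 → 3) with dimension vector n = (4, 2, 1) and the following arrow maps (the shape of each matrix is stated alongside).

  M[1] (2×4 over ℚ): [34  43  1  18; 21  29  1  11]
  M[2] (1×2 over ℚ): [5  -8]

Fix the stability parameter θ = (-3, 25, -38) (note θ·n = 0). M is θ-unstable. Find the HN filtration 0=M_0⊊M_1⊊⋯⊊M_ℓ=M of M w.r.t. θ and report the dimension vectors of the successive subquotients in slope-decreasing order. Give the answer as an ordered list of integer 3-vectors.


Barcode: M ≅ I[1,1]^2, I[1,2], I[1,3]. HN layers by μ_θ (3 steps, strictly decreasing):
  μ^(1)=25; μ^(2)=-3; μ^(3)=-16/3

((0, 1, 0); (3, 0, 0); (1, 1, 1))


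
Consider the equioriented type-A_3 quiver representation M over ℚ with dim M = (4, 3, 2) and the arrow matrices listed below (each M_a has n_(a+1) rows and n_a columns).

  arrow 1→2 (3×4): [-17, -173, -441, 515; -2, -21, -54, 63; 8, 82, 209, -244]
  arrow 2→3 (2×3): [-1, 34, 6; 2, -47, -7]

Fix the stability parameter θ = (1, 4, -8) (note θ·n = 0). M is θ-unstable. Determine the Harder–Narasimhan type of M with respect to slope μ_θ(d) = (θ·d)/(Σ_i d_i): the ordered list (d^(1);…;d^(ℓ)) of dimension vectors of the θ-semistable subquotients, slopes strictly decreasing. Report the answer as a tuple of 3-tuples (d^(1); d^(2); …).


Via rank(M_{q-1}∘⋯∘M_p): M ≅ I[1,1], I[1,2], I[1,3]^2.
μ_θ-semistable layers: μ^(1)=4; μ^(2)=1; μ^(3)=-1

((0, 1, 0); (2, 0, 0); (2, 2, 2))


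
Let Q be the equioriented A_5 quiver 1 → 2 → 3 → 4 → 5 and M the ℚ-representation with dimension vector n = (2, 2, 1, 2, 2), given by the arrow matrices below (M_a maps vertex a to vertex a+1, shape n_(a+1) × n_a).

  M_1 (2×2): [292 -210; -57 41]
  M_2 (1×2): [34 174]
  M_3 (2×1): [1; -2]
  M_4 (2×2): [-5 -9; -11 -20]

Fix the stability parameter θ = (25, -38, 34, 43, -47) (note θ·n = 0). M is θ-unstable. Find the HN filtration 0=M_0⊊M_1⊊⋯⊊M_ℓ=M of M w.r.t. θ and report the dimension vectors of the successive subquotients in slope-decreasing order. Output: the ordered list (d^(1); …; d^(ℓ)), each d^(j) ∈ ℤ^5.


Interval decomposition of M: I[1,2], I[1,5], I[4,5].
HN type (ℓ=3): μ^(1)=10; μ^(2)=-2; μ^(3)=-13/2

((0, 0, 1, 1, 1); (0, 0, 0, 1, 1); (2, 2, 0, 0, 0))


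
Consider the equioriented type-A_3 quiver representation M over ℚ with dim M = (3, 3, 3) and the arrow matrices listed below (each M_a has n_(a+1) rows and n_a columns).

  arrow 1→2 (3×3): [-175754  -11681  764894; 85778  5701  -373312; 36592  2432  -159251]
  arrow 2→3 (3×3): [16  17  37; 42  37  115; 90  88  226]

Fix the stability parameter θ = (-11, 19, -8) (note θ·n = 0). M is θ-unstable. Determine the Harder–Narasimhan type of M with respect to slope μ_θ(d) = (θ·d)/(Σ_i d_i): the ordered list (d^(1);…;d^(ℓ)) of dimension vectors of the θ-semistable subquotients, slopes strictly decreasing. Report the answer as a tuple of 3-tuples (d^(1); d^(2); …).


Via rank(M_{q-1}∘⋯∘M_p): M ≅ I[1,1], I[1,2], I[1,3], I[2,3], I[3,3].
μ_θ-semistable layers: μ^(1)=19; μ^(2)=11/2; μ^(3)=-8; μ^(4)=-11

((0, 1, 0); (0, 2, 2); (0, 0, 1); (3, 0, 0))


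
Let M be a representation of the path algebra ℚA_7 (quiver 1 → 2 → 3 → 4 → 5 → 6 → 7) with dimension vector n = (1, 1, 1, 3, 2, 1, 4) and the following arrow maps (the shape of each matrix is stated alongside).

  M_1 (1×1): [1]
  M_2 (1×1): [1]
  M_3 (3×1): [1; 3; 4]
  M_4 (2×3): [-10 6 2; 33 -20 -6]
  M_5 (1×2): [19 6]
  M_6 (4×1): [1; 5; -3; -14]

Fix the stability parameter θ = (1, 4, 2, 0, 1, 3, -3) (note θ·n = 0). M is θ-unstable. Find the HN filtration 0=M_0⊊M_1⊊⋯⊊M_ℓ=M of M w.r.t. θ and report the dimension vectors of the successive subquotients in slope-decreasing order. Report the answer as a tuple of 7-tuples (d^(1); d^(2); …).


Via rank(M_{q-1}∘⋯∘M_p): M ≅ I[1,7], I[4,4], I[4,5], I[7,7]^3.
μ_θ-semistable layers: μ^(1)=7/6; μ^(2)=1; μ^(3)=0; μ^(4)=-3

((0, 1, 1, 1, 1, 1, 1); (1, 0, 0, 0, 1, 0, 0); (0, 0, 0, 2, 0, 0, 0); (0, 0, 0, 0, 0, 0, 3))


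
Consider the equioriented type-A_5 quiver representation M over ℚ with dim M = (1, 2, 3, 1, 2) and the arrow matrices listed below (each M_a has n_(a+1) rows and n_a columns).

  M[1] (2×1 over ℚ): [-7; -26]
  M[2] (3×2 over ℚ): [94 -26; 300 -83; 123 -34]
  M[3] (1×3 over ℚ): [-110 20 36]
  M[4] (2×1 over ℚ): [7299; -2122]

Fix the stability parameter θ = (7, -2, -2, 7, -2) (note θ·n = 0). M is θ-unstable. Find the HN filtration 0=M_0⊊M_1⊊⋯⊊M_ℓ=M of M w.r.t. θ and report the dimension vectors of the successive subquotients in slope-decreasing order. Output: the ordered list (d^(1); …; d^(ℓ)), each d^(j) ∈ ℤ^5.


Barcode: M ≅ I[1,5], I[2,3], I[3,3], I[5,5]. HN layers by μ_θ (3 steps, strictly decreasing):
  μ^(1)=5/2; μ^(2)=1; μ^(3)=-2

((0, 0, 0, 1, 1); (1, 1, 1, 0, 0); (0, 1, 2, 0, 1))


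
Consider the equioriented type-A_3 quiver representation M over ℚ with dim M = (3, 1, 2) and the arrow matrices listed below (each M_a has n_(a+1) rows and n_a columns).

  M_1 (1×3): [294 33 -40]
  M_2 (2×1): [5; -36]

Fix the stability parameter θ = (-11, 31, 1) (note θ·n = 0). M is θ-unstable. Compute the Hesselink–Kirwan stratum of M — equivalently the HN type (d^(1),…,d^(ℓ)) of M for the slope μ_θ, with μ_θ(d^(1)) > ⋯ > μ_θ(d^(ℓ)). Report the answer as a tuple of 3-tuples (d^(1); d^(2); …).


Via rank(M_{q-1}∘⋯∘M_p): M ≅ I[1,1]^2, I[1,3], I[3,3].
μ_θ-semistable layers: μ^(1)=16; μ^(2)=1; μ^(3)=-11

((0, 1, 1); (0, 0, 1); (3, 0, 0))


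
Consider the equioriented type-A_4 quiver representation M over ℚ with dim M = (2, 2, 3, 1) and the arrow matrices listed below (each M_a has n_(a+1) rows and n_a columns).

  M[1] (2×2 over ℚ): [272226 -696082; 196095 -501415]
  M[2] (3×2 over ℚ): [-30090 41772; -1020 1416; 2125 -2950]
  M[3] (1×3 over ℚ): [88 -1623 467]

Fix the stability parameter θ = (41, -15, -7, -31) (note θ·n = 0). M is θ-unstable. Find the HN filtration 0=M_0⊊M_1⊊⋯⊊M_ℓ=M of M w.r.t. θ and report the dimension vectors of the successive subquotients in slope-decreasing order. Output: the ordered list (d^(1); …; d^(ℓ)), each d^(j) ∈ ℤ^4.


Interval decomposition of M: I[1,1], I[1,2], I[2,4], I[3,3]^2.
HN type (ℓ=4): μ^(1)=41; μ^(2)=13; μ^(3)=-7; μ^(4)=-53/3

((1, 0, 0, 0); (1, 1, 0, 0); (0, 0, 2, 0); (0, 1, 1, 1))


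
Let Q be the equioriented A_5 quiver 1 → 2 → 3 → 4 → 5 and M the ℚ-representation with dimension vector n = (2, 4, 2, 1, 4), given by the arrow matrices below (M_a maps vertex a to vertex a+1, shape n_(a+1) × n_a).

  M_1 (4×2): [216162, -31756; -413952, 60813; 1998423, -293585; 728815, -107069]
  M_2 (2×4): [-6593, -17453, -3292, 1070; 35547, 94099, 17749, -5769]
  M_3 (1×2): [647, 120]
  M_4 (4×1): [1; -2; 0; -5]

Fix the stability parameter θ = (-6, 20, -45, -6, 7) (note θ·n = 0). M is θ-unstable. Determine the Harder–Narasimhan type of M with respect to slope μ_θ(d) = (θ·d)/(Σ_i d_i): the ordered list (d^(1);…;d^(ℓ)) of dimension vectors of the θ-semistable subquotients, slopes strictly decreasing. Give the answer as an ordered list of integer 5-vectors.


Barcode: M ≅ I[1,3], I[1,5], I[2,2]^2, I[5,5]^3. HN layers by μ_θ (4 steps, strictly decreasing):
  μ^(1)=20; μ^(2)=7; μ^(3)=-6; μ^(4)=-31/3

((0, 2, 0, 0, 0); (0, 0, 0, 0, 4); (0, 0, 0, 1, 0); (2, 2, 2, 0, 0))


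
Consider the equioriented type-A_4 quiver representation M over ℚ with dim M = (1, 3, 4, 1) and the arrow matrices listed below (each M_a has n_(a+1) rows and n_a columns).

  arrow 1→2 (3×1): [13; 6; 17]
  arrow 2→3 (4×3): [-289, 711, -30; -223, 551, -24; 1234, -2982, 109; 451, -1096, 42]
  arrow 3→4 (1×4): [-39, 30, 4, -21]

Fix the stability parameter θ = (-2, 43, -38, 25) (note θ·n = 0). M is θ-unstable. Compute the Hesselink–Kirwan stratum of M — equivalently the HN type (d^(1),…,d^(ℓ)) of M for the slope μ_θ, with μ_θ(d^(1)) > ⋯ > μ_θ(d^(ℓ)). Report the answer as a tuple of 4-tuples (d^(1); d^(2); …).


Via rank(M_{q-1}∘⋯∘M_p): M ≅ I[1,3], I[2,3], I[2,4], I[3,3].
μ_θ-semistable layers: μ^(1)=25; μ^(2)=5/2; μ^(3)=-2; μ^(4)=-38

((0, 0, 0, 1); (0, 3, 3, 0); (1, 0, 0, 0); (0, 0, 1, 0))


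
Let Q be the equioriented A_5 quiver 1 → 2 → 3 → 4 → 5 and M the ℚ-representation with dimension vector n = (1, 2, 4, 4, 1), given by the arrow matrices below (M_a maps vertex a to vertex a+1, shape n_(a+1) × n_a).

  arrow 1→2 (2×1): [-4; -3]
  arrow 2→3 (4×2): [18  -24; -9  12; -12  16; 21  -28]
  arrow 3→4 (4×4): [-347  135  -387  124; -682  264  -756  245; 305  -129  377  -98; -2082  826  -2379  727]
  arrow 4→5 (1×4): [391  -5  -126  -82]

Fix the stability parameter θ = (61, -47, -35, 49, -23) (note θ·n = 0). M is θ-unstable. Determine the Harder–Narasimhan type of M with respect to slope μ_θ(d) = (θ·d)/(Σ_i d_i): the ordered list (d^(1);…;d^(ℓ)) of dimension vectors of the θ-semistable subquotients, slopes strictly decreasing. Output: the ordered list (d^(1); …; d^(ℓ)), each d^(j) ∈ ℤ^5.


Interval decomposition of M: I[1,2], I[2,5], I[3,3], I[3,4]^2, I[4,4].
HN type (ℓ=5): μ^(1)=49; μ^(2)=13; μ^(3)=7; μ^(4)=-35; μ^(5)=-47

((0, 0, 0, 3, 0); (0, 0, 0, 1, 1); (1, 1, 0, 0, 0); (0, 0, 4, 0, 0); (0, 1, 0, 0, 0))


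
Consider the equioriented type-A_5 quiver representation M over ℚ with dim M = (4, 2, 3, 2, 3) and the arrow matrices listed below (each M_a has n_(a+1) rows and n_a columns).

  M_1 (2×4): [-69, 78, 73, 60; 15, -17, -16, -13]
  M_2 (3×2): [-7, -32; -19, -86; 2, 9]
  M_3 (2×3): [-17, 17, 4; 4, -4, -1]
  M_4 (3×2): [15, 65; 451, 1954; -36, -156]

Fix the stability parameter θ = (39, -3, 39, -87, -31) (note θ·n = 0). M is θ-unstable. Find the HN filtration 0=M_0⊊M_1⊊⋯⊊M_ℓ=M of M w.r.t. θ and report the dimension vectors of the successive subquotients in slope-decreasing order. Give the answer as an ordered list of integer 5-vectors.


Barcode: M ≅ I[1,1]^2, I[1,3], I[1,5], I[3,5], I[5,5]. HN layers by μ_θ (5 steps, strictly decreasing):
  μ^(1)=39; μ^(2)=18; μ^(3)=-43/5; μ^(4)=-79/3; μ^(5)=-31

((2, 0, 1, 0, 0); (1, 1, 0, 0, 0); (1, 1, 1, 1, 1); (0, 0, 1, 1, 1); (0, 0, 0, 0, 1))


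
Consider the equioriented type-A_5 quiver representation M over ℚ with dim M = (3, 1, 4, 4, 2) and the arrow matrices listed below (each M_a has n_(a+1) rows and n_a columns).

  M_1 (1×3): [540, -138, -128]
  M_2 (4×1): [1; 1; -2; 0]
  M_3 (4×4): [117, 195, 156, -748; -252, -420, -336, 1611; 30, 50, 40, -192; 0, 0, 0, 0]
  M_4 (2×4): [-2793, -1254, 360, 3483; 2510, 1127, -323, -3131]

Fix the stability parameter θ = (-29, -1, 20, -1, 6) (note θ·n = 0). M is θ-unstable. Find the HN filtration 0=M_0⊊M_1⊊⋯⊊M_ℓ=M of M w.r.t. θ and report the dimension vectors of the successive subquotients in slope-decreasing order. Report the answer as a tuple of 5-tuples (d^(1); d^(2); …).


Barcode: M ≅ I[1,1]^2, I[1,3], I[3,3], I[3,5]^2, I[4,4]^2. HN layers by μ_θ (4 steps, strictly decreasing):
  μ^(1)=20; μ^(2)=25/3; μ^(3)=-1; μ^(4)=-29

((0, 0, 2, 0, 0); (0, 0, 2, 2, 2); (0, 1, 0, 2, 0); (3, 0, 0, 0, 0))


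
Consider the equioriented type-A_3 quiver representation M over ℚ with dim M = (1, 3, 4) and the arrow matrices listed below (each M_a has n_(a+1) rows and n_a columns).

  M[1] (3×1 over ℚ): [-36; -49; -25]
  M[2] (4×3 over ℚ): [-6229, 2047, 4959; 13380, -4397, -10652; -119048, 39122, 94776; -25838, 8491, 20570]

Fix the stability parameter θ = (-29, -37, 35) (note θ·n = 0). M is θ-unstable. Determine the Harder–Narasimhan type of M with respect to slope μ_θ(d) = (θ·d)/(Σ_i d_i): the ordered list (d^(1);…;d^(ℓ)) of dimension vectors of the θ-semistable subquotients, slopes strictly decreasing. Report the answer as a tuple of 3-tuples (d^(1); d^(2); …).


Barcode: M ≅ I[1,3], I[2,2], I[2,3], I[3,3]^2. HN layers by μ_θ (3 steps, strictly decreasing):
  μ^(1)=35; μ^(2)=-33; μ^(3)=-37

((0, 0, 4); (1, 1, 0); (0, 2, 0))


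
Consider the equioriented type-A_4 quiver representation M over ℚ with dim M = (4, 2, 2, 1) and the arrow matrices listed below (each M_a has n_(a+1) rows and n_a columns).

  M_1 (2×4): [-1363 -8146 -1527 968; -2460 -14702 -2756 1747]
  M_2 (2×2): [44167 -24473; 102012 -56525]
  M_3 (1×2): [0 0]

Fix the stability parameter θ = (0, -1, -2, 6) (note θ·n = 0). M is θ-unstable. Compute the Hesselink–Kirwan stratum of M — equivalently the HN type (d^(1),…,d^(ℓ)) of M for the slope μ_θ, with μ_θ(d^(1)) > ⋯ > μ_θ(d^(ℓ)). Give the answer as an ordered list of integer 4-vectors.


Barcode: M ≅ I[1,1]^2, I[1,3]^2, I[4,4]. HN layers by μ_θ (3 steps, strictly decreasing):
  μ^(1)=6; μ^(2)=0; μ^(3)=-1

((0, 0, 0, 1); (2, 0, 0, 0); (2, 2, 2, 0))


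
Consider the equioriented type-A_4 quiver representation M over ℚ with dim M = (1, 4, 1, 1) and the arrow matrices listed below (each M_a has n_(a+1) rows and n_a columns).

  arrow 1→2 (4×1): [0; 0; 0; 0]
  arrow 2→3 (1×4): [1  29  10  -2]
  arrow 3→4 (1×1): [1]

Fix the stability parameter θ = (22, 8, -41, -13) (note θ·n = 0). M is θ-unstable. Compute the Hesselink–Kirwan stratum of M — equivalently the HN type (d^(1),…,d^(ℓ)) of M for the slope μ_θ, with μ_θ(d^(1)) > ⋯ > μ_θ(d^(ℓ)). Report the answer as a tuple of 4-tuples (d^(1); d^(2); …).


Via rank(M_{q-1}∘⋯∘M_p): M ≅ I[1,1], I[2,2]^3, I[2,4].
μ_θ-semistable layers: μ^(1)=22; μ^(2)=8; μ^(3)=-13; μ^(4)=-33/2

((1, 0, 0, 0); (0, 3, 0, 0); (0, 0, 0, 1); (0, 1, 1, 0))


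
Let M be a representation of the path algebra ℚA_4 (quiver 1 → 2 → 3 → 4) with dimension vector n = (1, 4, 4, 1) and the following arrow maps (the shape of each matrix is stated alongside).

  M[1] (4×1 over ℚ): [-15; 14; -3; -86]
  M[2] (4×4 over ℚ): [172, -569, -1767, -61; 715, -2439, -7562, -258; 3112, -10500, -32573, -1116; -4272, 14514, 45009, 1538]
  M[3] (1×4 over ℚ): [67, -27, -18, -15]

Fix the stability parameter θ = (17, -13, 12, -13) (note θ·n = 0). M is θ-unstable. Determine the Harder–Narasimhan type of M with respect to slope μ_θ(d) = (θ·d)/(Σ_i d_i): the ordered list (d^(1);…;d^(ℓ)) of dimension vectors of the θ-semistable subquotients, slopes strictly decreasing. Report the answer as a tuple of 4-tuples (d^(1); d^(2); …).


Interval decomposition of M: I[1,4], I[2,2], I[2,3]^2, I[3,3].
HN type (ℓ=3): μ^(1)=12; μ^(2)=3/4; μ^(3)=-13

((0, 0, 3, 0); (1, 1, 1, 1); (0, 3, 0, 0))


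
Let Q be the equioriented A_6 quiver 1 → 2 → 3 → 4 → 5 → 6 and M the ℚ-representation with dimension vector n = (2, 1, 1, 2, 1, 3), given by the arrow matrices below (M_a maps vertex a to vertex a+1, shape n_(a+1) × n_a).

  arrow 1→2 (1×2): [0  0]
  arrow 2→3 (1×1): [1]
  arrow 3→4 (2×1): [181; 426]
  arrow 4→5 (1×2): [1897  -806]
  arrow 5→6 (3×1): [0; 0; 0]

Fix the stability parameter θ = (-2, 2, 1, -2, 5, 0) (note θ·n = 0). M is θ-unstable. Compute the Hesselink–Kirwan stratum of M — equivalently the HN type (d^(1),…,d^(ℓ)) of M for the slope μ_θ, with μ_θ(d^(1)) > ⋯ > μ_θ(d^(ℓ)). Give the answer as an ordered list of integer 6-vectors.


Interval decomposition of M: I[1,1]^2, I[2,5], I[4,4], I[6,6]^3.
HN type (ℓ=4): μ^(1)=5; μ^(2)=1/3; μ^(3)=0; μ^(4)=-2

((0, 0, 0, 0, 1, 0); (0, 1, 1, 1, 0, 0); (0, 0, 0, 0, 0, 3); (2, 0, 0, 1, 0, 0))


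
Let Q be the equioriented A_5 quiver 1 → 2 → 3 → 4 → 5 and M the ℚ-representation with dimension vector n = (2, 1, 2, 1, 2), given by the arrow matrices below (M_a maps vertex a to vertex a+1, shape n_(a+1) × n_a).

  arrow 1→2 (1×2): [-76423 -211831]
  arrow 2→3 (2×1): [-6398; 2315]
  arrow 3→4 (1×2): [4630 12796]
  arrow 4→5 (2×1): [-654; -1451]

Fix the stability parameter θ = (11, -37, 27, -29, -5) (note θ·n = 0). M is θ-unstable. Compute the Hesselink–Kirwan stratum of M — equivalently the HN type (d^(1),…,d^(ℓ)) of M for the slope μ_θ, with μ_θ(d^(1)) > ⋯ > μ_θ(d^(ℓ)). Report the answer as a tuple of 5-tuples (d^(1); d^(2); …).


Barcode: M ≅ I[1,1], I[1,3], I[3,5], I[5,5]. HN layers by μ_θ (5 steps, strictly decreasing):
  μ^(1)=27; μ^(2)=11; μ^(3)=-7/3; μ^(4)=-5; μ^(5)=-13

((0, 0, 1, 0, 0); (1, 0, 0, 0, 0); (0, 0, 1, 1, 1); (0, 0, 0, 0, 1); (1, 1, 0, 0, 0))


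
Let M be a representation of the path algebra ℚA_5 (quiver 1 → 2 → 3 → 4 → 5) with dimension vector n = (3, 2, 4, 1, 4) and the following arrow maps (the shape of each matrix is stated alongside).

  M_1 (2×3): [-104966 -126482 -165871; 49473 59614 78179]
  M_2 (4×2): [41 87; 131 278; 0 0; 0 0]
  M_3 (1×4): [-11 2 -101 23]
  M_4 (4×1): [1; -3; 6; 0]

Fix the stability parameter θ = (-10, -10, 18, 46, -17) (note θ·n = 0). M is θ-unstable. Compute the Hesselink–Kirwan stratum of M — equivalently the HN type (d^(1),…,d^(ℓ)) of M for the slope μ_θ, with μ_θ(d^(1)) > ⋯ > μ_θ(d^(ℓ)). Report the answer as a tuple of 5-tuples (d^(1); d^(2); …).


Interval decomposition of M: I[1,1], I[1,3], I[1,5], I[3,3]^2, I[5,5]^3.
HN type (ℓ=4): μ^(1)=18; μ^(2)=47/3; μ^(3)=-10; μ^(4)=-17

((0, 0, 3, 0, 0); (0, 0, 1, 1, 1); (3, 2, 0, 0, 0); (0, 0, 0, 0, 3))


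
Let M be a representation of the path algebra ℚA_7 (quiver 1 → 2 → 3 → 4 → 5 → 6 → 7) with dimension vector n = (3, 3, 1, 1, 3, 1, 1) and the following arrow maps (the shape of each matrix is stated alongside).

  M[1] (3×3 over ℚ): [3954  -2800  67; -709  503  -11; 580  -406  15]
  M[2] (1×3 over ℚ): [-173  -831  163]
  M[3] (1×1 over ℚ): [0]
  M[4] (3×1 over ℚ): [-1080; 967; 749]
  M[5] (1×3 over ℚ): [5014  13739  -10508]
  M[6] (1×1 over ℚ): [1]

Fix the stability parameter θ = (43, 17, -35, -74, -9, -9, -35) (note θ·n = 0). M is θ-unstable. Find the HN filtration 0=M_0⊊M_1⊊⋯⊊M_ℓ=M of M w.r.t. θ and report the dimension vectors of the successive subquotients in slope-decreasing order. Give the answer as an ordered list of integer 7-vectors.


Interval decomposition of M: I[1,2]^2, I[1,3], I[4,7], I[5,5]^2.
HN type (ℓ=5): μ^(1)=30; μ^(2)=25/3; μ^(3)=-9; μ^(4)=-53/3; μ^(5)=-74

((2, 2, 0, 0, 0, 0, 0); (1, 1, 1, 0, 0, 0, 0); (0, 0, 0, 0, 2, 0, 0); (0, 0, 0, 0, 1, 1, 1); (0, 0, 0, 1, 0, 0, 0))


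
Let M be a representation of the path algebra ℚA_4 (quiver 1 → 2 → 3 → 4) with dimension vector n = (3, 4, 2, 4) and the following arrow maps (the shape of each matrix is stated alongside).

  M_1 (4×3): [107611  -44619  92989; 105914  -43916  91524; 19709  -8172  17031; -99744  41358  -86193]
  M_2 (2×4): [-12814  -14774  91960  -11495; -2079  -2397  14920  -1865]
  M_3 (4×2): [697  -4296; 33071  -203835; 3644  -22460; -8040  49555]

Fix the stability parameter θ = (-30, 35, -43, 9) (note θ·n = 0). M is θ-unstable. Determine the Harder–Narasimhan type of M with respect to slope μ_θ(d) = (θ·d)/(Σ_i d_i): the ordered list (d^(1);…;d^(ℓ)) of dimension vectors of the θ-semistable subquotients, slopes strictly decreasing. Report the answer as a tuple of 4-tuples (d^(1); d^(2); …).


Barcode: M ≅ I[1,2], I[1,4]^2, I[2,2], I[4,4]^2. HN layers by μ_θ (4 steps, strictly decreasing):
  μ^(1)=35; μ^(2)=9; μ^(3)=-4; μ^(4)=-30

((0, 2, 0, 0); (0, 0, 0, 4); (0, 2, 2, 0); (3, 0, 0, 0))


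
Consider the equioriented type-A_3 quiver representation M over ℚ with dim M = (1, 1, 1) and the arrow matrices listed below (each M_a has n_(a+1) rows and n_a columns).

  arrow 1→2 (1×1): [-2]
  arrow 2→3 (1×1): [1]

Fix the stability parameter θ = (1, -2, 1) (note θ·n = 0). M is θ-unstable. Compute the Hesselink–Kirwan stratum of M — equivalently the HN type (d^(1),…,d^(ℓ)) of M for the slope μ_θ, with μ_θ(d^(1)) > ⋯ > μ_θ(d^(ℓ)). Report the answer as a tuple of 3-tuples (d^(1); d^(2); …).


Barcode: M ≅ I[1,3]. HN layers by μ_θ (2 steps, strictly decreasing):
  μ^(1)=1; μ^(2)=-1/2

((0, 0, 1); (1, 1, 0))


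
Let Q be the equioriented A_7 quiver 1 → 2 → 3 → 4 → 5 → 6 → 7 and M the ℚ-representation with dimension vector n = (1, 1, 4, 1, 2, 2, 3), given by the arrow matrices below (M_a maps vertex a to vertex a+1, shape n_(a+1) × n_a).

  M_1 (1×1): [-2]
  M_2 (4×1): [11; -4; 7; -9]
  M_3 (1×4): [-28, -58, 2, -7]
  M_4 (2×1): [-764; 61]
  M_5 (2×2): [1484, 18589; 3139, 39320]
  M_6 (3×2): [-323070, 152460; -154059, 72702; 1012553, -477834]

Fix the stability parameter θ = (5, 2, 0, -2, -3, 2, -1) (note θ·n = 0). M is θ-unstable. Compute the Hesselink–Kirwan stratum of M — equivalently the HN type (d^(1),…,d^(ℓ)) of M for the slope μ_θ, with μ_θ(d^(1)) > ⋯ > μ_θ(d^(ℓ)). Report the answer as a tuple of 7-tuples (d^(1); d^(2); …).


Via rank(M_{q-1}∘⋯∘M_p): M ≅ I[1,7], I[3,3]^3, I[5,6], I[7,7]^2.
μ_θ-semistable layers: μ^(1)=2; μ^(2)=1/2; μ^(3)=2/5; μ^(4)=0; μ^(5)=-1; μ^(6)=-3

((0, 0, 0, 0, 0, 1, 0); (0, 0, 0, 0, 0, 1, 1); (1, 1, 1, 1, 1, 0, 0); (0, 0, 3, 0, 0, 0, 0); (0, 0, 0, 0, 0, 0, 2); (0, 0, 0, 0, 1, 0, 0))


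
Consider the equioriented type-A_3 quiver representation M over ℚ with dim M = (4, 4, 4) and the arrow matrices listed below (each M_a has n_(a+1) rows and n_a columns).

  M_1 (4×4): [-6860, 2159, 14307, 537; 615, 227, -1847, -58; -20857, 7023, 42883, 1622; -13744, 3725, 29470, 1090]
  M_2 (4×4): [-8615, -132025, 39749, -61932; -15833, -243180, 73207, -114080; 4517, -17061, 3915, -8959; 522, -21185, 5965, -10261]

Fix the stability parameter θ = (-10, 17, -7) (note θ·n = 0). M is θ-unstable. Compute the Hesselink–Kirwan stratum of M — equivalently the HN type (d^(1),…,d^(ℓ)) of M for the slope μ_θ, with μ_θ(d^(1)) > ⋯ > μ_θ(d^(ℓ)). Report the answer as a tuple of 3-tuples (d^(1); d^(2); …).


Barcode: M ≅ I[1,3]^4. HN layers by μ_θ (2 steps, strictly decreasing):
  μ^(1)=5; μ^(2)=-10

((0, 4, 4); (4, 0, 0))


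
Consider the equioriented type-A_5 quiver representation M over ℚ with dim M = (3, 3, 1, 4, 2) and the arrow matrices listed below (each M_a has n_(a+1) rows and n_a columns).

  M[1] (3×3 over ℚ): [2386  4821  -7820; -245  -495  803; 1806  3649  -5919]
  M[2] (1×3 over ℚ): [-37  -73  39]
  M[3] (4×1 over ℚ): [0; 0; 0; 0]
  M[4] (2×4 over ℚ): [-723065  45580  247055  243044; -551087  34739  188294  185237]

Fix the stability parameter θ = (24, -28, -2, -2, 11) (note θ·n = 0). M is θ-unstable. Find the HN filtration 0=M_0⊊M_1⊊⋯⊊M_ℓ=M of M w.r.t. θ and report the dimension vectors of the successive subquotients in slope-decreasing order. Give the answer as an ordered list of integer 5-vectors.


Interval decomposition of M: I[1,2]^2, I[1,3], I[4,4]^2, I[4,5]^2.
HN type (ℓ=2): μ^(1)=11; μ^(2)=-2

((0, 0, 0, 0, 2); (3, 3, 1, 4, 0))


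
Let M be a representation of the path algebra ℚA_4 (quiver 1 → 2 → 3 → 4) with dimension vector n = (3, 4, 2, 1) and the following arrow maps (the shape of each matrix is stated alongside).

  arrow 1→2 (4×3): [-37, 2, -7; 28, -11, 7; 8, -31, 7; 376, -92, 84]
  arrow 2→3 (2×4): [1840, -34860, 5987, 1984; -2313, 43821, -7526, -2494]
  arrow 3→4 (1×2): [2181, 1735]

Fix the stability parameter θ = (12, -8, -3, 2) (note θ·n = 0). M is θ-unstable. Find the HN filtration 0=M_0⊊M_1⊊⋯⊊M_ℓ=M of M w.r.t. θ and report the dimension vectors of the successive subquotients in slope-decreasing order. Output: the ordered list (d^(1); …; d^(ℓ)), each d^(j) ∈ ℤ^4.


Barcode: M ≅ I[1,1], I[1,3], I[1,4], I[2,2]^2. HN layers by μ_θ (4 steps, strictly decreasing):
  μ^(1)=12; μ^(2)=2; μ^(3)=1/3; μ^(4)=-8

((1, 0, 0, 0); (0, 0, 0, 1); (2, 2, 2, 0); (0, 2, 0, 0))


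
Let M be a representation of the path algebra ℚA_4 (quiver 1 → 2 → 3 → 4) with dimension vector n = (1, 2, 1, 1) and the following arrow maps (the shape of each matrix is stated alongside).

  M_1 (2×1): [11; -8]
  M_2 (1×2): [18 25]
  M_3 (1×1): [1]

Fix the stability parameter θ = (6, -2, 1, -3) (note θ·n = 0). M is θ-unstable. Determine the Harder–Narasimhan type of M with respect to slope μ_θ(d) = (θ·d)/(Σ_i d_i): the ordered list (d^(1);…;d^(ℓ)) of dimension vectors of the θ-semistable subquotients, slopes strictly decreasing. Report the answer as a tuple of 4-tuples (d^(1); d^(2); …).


Via rank(M_{q-1}∘⋯∘M_p): M ≅ I[1,4], I[2,2].
μ_θ-semistable layers: μ^(1)=1/2; μ^(2)=-2

((1, 1, 1, 1); (0, 1, 0, 0))


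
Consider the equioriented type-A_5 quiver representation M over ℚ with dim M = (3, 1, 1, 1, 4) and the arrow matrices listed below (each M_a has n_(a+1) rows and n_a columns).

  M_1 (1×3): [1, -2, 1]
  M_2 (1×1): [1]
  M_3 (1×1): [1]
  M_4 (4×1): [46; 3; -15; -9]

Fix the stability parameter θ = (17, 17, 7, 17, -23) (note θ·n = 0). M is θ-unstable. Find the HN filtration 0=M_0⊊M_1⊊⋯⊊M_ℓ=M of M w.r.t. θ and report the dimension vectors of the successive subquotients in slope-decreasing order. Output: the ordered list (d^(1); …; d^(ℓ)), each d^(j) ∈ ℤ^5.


Interval decomposition of M: I[1,1]^2, I[1,5], I[5,5]^3.
HN type (ℓ=3): μ^(1)=17; μ^(2)=7; μ^(3)=-23

((2, 0, 0, 0, 0); (1, 1, 1, 1, 1); (0, 0, 0, 0, 3))


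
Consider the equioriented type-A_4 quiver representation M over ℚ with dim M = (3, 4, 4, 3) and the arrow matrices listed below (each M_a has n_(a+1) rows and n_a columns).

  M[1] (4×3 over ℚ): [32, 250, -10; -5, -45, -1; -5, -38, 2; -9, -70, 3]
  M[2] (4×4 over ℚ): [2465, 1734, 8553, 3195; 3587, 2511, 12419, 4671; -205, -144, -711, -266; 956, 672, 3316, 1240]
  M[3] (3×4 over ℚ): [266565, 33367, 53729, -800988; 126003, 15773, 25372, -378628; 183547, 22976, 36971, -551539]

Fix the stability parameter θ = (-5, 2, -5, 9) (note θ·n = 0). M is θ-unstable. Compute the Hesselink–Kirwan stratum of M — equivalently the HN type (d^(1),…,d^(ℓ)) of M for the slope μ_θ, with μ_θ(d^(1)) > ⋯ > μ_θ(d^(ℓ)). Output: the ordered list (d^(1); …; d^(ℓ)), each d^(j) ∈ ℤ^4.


Barcode: M ≅ I[1,4]^3, I[2,2], I[3,3]. HN layers by μ_θ (4 steps, strictly decreasing):
  μ^(1)=9; μ^(2)=2; μ^(3)=-3/2; μ^(4)=-5

((0, 0, 0, 3); (0, 1, 0, 0); (0, 3, 3, 0); (3, 0, 1, 0))


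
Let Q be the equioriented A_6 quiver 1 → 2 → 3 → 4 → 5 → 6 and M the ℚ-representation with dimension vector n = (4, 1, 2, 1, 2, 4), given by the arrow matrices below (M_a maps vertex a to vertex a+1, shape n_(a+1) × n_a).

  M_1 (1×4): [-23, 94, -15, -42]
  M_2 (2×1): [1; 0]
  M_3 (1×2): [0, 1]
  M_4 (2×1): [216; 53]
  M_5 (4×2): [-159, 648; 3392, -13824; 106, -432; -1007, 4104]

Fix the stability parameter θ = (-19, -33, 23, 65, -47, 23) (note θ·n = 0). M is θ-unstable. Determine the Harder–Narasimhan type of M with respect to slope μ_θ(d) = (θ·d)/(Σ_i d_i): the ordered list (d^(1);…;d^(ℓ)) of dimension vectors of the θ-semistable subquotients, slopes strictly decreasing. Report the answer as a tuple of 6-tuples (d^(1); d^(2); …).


Interval decomposition of M: I[1,1]^3, I[1,3], I[3,5], I[5,6], I[6,6]^3.
HN type (ℓ=5): μ^(1)=23; μ^(2)=41/3; μ^(3)=-19; μ^(4)=-26; μ^(5)=-47

((0, 0, 1, 0, 0, 4); (0, 0, 1, 1, 1, 0); (3, 0, 0, 0, 0, 0); (1, 1, 0, 0, 0, 0); (0, 0, 0, 0, 1, 0))


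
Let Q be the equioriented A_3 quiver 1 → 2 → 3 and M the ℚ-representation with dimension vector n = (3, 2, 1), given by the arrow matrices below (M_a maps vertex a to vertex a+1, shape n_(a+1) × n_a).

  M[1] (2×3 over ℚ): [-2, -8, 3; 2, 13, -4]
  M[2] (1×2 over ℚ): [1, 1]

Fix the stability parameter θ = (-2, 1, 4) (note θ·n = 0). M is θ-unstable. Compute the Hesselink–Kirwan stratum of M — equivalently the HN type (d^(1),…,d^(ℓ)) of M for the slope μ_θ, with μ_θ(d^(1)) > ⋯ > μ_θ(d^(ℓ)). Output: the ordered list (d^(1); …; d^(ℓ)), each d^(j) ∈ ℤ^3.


Via rank(M_{q-1}∘⋯∘M_p): M ≅ I[1,1], I[1,2], I[1,3].
μ_θ-semistable layers: μ^(1)=4; μ^(2)=1; μ^(3)=-2

((0, 0, 1); (0, 2, 0); (3, 0, 0))


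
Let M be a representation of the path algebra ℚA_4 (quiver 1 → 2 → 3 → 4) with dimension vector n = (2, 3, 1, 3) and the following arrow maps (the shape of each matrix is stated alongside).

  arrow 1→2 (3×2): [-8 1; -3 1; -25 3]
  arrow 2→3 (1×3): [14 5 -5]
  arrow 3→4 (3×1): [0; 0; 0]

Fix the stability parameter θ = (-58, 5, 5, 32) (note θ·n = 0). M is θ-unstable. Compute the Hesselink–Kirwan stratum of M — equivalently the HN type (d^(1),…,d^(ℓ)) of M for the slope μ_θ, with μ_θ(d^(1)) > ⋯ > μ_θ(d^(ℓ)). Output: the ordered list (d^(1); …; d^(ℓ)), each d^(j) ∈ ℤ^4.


Barcode: M ≅ I[1,2], I[1,3], I[2,2], I[4,4]^3. HN layers by μ_θ (3 steps, strictly decreasing):
  μ^(1)=32; μ^(2)=5; μ^(3)=-58

((0, 0, 0, 3); (0, 3, 1, 0); (2, 0, 0, 0))


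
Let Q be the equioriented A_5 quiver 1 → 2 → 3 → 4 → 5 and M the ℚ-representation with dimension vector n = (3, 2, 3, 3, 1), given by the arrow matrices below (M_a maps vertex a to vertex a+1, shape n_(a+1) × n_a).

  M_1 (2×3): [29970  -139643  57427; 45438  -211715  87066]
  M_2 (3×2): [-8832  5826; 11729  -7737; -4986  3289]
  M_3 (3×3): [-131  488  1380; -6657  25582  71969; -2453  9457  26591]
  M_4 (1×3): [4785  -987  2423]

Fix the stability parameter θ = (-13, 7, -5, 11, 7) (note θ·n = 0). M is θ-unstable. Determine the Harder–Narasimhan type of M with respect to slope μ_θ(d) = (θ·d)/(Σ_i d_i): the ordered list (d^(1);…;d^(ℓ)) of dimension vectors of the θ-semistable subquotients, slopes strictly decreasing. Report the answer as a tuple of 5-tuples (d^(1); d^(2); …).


Via rank(M_{q-1}∘⋯∘M_p): M ≅ I[1,1], I[1,4], I[1,5], I[3,4].
μ_θ-semistable layers: μ^(1)=11; μ^(2)=9; μ^(3)=1; μ^(4)=-5; μ^(5)=-13

((0, 0, 0, 2, 0); (0, 0, 0, 1, 1); (0, 2, 2, 0, 0); (0, 0, 1, 0, 0); (3, 0, 0, 0, 0))


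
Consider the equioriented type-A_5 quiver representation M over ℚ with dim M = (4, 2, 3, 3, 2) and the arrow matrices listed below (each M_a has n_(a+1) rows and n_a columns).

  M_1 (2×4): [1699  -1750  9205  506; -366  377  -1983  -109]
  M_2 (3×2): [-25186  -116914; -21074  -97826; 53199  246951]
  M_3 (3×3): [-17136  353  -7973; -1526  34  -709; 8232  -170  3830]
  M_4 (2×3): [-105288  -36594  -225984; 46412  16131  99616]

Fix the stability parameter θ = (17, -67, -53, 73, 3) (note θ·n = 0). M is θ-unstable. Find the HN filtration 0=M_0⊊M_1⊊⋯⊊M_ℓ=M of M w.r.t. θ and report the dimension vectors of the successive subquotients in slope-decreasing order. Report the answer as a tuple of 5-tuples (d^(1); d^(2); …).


Via rank(M_{q-1}∘⋯∘M_p): M ≅ I[1,1]^2, I[1,2], I[1,5], I[3,3], I[3,4], I[4,4], I[5,5].
μ_θ-semistable layers: μ^(1)=73; μ^(2)=38; μ^(3)=17; μ^(4)=3; μ^(5)=-25; μ^(6)=-103/3; μ^(7)=-53

((0, 0, 0, 2, 0); (0, 0, 0, 1, 1); (2, 0, 0, 0, 0); (0, 0, 0, 0, 1); (1, 1, 0, 0, 0); (1, 1, 1, 0, 0); (0, 0, 2, 0, 0))


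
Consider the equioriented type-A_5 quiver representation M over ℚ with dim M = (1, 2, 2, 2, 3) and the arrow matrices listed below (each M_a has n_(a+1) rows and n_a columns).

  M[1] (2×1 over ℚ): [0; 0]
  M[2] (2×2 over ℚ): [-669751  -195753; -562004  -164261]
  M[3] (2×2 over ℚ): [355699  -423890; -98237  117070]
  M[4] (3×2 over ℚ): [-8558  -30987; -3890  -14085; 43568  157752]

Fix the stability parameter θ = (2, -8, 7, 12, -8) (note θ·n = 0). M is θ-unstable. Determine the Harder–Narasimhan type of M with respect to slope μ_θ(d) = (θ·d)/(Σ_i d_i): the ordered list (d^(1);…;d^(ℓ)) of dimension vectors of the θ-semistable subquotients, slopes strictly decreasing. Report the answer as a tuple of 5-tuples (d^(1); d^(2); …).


Barcode: M ≅ I[1,1], I[2,3], I[2,5], I[4,4], I[5,5]^2. HN layers by μ_θ (5 steps, strictly decreasing):
  μ^(1)=12; μ^(2)=7; μ^(3)=11/3; μ^(4)=2; μ^(5)=-8

((0, 0, 0, 1, 0); (0, 0, 1, 0, 0); (0, 0, 1, 1, 1); (1, 0, 0, 0, 0); (0, 2, 0, 0, 2))


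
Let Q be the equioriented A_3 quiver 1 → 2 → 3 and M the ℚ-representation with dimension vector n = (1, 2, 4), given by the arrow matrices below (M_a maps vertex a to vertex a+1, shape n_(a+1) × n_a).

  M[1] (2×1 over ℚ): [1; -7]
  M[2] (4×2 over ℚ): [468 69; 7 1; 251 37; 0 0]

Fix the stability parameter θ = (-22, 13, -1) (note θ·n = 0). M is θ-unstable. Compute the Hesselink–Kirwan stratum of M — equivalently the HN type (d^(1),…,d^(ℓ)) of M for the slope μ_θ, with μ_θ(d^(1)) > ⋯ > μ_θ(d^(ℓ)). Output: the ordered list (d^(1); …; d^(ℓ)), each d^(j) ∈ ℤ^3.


Interval decomposition of M: I[1,3], I[2,3], I[3,3]^2.
HN type (ℓ=3): μ^(1)=6; μ^(2)=-1; μ^(3)=-22

((0, 2, 2); (0, 0, 2); (1, 0, 0))


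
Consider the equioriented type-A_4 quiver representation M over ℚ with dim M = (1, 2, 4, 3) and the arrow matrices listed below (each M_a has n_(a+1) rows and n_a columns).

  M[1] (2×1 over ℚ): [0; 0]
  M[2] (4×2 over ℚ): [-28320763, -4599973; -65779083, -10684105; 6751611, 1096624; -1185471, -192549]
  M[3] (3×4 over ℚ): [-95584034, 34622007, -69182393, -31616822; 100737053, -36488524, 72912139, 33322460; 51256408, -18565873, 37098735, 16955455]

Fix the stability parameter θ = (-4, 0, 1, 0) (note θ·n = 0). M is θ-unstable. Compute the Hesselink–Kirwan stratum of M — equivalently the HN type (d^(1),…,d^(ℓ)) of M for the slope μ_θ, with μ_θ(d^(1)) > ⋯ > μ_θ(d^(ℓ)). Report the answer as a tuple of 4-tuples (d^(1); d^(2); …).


Barcode: M ≅ I[1,1], I[2,4]^2, I[3,3], I[3,4]. HN layers by μ_θ (4 steps, strictly decreasing):
  μ^(1)=1; μ^(2)=1/2; μ^(3)=0; μ^(4)=-4

((0, 0, 1, 0); (0, 0, 3, 3); (0, 2, 0, 0); (1, 0, 0, 0))


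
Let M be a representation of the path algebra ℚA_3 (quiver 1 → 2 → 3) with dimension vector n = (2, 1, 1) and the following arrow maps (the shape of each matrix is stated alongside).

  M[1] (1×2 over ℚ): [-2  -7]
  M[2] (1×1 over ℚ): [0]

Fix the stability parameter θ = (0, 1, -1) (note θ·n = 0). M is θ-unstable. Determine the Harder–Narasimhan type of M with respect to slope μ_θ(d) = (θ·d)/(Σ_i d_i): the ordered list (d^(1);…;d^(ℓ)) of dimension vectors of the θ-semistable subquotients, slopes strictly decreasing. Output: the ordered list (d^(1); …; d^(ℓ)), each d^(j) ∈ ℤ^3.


Barcode: M ≅ I[1,1], I[1,2], I[3,3]. HN layers by μ_θ (3 steps, strictly decreasing):
  μ^(1)=1; μ^(2)=0; μ^(3)=-1

((0, 1, 0); (2, 0, 0); (0, 0, 1))


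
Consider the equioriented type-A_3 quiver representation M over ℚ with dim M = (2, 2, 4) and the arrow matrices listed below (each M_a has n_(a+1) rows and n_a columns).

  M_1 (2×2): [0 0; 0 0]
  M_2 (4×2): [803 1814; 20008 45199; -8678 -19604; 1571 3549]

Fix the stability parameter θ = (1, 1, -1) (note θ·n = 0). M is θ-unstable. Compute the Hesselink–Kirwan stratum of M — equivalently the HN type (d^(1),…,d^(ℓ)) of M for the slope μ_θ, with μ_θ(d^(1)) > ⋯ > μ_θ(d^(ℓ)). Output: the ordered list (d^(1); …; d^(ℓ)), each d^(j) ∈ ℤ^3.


Via rank(M_{q-1}∘⋯∘M_p): M ≅ I[1,1]^2, I[2,3]^2, I[3,3]^2.
μ_θ-semistable layers: μ^(1)=1; μ^(2)=0; μ^(3)=-1

((2, 0, 0); (0, 2, 2); (0, 0, 2))


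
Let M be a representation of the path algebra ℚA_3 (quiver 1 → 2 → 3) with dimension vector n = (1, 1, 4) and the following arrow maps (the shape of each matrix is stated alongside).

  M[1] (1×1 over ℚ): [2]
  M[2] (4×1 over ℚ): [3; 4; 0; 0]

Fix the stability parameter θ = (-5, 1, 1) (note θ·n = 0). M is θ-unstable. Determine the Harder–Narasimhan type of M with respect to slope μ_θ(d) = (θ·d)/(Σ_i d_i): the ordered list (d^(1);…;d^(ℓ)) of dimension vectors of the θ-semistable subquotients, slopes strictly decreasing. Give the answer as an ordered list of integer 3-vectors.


Barcode: M ≅ I[1,3], I[3,3]^3. HN layers by μ_θ (2 steps, strictly decreasing):
  μ^(1)=1; μ^(2)=-5

((0, 1, 4); (1, 0, 0))
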